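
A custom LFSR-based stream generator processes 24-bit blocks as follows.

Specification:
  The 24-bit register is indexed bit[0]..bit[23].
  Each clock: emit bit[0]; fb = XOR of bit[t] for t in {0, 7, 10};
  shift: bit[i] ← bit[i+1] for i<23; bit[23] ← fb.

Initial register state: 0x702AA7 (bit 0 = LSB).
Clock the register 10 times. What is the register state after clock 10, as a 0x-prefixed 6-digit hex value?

reg_0 = 0x702AA7
clock 1: out=1, reg = 0x381553
clock 2: out=1, reg = 0x1C0AA9
clock 3: out=1, reg = 0x0E0554
clock 4: out=0, reg = 0x8702AA
clock 5: out=0, reg = 0xC38155
clock 6: out=1, reg = 0xE1C0AA
clock 7: out=0, reg = 0xF0E055
clock 8: out=1, reg = 0xF8702A
clock 9: out=0, reg = 0x7C3815
clock 10: out=1, reg = 0xBE1C0A

0xBE1C0A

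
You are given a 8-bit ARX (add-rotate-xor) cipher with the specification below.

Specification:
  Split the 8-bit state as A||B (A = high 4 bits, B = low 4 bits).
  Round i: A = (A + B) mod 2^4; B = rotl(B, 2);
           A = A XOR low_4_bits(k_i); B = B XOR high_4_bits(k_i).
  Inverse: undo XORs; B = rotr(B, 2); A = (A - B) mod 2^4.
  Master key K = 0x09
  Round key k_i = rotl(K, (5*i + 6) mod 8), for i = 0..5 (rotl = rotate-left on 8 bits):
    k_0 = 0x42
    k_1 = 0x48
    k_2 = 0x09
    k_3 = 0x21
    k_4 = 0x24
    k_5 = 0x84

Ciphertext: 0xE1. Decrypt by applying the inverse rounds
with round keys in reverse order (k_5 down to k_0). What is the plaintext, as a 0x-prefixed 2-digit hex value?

s_0 = ciphertext = 0xE1
s_1 = InvRound(s_0, k_5) = 0x46
s_2 = InvRound(s_1, k_4) = 0xF1
s_3 = InvRound(s_2, k_3) = 0x2C
s_4 = InvRound(s_3, k_2) = 0x83
s_5 = InvRound(s_4, k_1) = 0x3D
s_6 = InvRound(s_5, k_0) = 0xB6

0xB6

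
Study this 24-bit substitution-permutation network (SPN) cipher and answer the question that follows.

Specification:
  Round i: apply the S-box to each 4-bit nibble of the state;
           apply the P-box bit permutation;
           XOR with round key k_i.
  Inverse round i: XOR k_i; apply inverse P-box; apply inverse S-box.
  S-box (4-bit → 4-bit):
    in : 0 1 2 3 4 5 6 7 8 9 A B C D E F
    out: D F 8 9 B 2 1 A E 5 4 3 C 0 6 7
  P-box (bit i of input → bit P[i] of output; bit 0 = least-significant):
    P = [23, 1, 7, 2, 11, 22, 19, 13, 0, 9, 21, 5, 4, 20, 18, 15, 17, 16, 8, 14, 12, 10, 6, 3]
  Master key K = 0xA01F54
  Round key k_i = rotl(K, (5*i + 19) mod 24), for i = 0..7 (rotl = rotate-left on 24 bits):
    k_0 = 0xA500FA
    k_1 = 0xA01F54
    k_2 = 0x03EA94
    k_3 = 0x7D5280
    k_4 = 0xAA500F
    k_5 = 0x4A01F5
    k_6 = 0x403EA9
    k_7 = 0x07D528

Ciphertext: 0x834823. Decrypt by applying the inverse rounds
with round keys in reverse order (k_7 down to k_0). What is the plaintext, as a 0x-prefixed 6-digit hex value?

s_0 = ciphertext = 0x834823
s_1 = InvRound(s_0, k_7) = 0x4AC66B
s_2 = InvRound(s_1, k_6) = 0x932D0E
s_3 = InvRound(s_2, k_5) = 0x85B31F
s_4 = InvRound(s_3, k_4) = 0xD10ECD
s_5 = InvRound(s_4, k_3) = 0x12A993
s_6 = InvRound(s_5, k_2) = 0xD85BD7
s_7 = InvRound(s_6, k_1) = 0x5259EE
s_8 = InvRound(s_7, k_0) = 0x61FAB3

0x61FAB3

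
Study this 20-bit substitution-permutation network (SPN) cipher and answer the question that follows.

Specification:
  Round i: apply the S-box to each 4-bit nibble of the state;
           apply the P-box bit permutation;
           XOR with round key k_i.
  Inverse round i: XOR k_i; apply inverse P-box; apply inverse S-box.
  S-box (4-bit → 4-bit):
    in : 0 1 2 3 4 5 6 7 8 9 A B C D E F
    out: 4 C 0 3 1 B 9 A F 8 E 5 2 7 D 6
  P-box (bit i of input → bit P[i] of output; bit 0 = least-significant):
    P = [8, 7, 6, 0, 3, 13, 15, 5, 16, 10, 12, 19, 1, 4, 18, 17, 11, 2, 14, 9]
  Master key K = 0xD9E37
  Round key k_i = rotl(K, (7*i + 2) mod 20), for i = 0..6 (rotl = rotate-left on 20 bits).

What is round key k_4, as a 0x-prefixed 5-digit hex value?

K = 0xD9E37
k_0 = rotl(K, (7*0+2) mod 20) = rotl(K, 2) = 0x678DF
k_1 = rotl(K, (7*1+2) mod 20) = rotl(K, 9) = 0xC6FB3
k_2 = rotl(K, (7*2+2) mod 20) = rotl(K, 16) = 0x7D9E3
k_3 = rotl(K, (7*3+2) mod 20) = rotl(K, 3) = 0xCF1BE
k_4 = rotl(K, (7*4+2) mod 20) = rotl(K, 10) = 0x8DF67

0x8DF67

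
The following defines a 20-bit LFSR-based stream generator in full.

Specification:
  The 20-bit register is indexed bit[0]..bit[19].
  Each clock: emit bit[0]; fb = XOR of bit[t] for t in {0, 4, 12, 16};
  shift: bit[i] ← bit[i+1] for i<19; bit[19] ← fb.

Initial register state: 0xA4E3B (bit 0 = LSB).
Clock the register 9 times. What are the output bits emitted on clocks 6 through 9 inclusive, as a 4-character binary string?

1000

reg_0 = 0xA4E3B
clock 1: out=1, reg = 0x5271D
clock 2: out=1, reg = 0xA938E
clock 3: out=0, reg = 0xD49C7
clock 4: out=1, reg = 0x6A4E3
clock 5: out=1, reg = 0xB5271
clock 6: out=1, reg = 0x5A938
clock 7: out=0, reg = 0x2D49C
clock 8: out=0, reg = 0x16A4E
clock 9: out=0, reg = 0x8B527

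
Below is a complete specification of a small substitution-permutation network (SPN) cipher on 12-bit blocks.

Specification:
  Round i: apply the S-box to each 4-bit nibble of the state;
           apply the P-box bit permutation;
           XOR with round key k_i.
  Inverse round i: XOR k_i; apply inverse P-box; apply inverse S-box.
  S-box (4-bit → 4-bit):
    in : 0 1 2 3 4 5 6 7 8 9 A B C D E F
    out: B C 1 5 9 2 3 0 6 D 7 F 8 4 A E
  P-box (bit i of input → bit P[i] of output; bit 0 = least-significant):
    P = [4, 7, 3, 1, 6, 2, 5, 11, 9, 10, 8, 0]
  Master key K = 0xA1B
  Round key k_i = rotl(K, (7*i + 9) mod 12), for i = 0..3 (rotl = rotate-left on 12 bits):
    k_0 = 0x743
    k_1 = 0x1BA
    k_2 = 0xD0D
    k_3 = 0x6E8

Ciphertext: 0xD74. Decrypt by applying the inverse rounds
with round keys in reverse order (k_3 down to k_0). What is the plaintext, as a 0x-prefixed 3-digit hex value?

s_0 = ciphertext = 0xD74
s_1 = InvRound(s_0, k_3) = 0x3EA
s_2 = InvRound(s_1, k_2) = 0x0BE
s_3 = InvRound(s_2, k_1) = 0xD57
s_4 = InvRound(s_3, k_0) = 0x2E2

0x2E2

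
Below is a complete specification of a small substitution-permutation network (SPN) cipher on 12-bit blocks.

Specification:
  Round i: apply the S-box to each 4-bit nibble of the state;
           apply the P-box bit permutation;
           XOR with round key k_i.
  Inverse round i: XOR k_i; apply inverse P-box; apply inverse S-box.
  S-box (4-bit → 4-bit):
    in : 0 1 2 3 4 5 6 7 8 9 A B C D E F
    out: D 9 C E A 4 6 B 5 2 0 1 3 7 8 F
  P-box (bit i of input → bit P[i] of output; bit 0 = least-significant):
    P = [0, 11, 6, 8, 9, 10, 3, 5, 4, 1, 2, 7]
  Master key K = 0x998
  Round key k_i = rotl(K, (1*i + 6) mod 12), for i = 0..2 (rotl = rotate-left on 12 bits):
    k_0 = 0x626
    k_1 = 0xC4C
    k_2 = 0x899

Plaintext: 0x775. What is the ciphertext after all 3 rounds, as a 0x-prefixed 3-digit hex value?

0xF56

s_0 = plaintext = 0x775
s_1 = Round(s_0, k_0) = 0x0D4
s_2 = Round(s_1, k_1) = 0x3D0
s_3 = Round(s_2, k_2) = 0xF56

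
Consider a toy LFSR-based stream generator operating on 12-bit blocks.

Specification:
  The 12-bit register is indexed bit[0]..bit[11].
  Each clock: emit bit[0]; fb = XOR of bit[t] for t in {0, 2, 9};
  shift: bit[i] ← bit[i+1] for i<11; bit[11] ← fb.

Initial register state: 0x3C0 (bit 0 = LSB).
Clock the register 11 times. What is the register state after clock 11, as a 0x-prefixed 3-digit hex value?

0x1F2

reg_0 = 0x3C0
clock 1: out=0, reg = 0x9E0
clock 2: out=0, reg = 0x4F0
clock 3: out=0, reg = 0x278
clock 4: out=0, reg = 0x93C
clock 5: out=0, reg = 0xC9E
clock 6: out=0, reg = 0xE4F
clock 7: out=1, reg = 0xF27
clock 8: out=1, reg = 0xF93
clock 9: out=1, reg = 0x7C9
clock 10: out=1, reg = 0x3E4
clock 11: out=0, reg = 0x1F2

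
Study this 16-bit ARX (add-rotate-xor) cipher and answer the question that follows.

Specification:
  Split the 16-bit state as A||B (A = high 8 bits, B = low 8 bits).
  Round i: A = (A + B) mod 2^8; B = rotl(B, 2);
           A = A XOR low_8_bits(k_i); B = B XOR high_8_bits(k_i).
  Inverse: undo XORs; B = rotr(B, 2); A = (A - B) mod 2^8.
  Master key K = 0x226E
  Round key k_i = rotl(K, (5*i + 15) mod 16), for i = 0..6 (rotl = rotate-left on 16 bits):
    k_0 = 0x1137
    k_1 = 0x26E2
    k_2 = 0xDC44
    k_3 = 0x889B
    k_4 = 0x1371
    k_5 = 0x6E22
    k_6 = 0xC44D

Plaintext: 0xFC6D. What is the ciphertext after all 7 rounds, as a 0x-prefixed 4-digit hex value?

0xED60

s_0 = plaintext = 0xFC6D
s_1 = Round(s_0, k_0) = 0x5EA4
s_2 = Round(s_1, k_1) = 0xE0B4
s_3 = Round(s_2, k_2) = 0xD00E
s_4 = Round(s_3, k_3) = 0x45B0
s_5 = Round(s_4, k_4) = 0x84D1
s_6 = Round(s_5, k_5) = 0x7729
s_7 = Round(s_6, k_6) = 0xED60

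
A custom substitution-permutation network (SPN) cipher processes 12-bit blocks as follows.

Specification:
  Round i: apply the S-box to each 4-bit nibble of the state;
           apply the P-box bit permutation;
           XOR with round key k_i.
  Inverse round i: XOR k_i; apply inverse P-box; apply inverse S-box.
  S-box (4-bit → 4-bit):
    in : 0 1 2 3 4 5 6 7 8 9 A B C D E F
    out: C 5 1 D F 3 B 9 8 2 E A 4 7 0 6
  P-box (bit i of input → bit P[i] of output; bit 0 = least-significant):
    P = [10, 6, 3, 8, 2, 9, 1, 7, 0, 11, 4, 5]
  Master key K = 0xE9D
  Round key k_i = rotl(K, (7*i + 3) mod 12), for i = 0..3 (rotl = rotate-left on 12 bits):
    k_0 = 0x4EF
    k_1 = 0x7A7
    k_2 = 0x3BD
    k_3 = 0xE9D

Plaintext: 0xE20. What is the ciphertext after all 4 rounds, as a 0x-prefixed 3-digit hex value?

s_0 = plaintext = 0xE20
s_1 = Round(s_0, k_0) = 0x5E3
s_2 = Round(s_1, k_1) = 0xAAE
s_3 = Round(s_2, k_2) = 0x90F
s_4 = Round(s_3, k_3) = 0x657

0x657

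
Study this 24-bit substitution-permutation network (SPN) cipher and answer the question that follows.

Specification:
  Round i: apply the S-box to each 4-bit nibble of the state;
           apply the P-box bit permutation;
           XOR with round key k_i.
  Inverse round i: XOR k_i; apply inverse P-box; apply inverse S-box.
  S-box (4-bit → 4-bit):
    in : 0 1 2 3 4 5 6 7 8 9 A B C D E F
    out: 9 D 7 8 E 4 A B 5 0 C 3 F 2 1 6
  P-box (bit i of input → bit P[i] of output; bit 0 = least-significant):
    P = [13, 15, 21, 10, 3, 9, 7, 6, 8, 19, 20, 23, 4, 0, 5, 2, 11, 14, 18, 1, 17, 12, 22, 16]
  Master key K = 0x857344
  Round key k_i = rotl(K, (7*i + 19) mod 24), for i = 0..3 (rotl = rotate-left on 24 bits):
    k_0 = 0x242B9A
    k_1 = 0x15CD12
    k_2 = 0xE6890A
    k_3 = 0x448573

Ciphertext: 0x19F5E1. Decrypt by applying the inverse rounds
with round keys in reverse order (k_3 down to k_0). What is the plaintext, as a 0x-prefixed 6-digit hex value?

s_0 = ciphertext = 0x19F5E1
s_1 = InvRound(s_0, k_3) = 0x44EF5E
s_2 = InvRound(s_1, k_2) = 0xED0361
s_3 = InvRound(s_2, k_1) = 0x572464
s_4 = InvRound(s_3, k_0) = 0x1018CA

0x1018CA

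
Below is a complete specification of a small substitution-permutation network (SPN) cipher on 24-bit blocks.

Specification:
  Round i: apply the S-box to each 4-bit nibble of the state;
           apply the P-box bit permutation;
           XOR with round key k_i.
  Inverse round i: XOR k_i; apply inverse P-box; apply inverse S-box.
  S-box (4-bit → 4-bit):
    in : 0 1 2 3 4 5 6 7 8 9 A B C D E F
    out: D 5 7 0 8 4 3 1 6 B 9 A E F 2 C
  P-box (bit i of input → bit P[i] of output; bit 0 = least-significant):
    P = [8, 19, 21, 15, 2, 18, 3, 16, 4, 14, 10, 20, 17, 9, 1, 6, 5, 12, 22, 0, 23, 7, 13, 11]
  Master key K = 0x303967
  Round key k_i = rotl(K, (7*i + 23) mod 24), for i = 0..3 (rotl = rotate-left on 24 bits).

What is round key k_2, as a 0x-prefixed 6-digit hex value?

0x2CE607

K = 0x303967
k_0 = rotl(K, (7*0+23) mod 24) = rotl(K, 23) = 0x981CB3
k_1 = rotl(K, (7*1+23) mod 24) = rotl(K, 6) = 0x0E59CC
k_2 = rotl(K, (7*2+23) mod 24) = rotl(K, 13) = 0x2CE607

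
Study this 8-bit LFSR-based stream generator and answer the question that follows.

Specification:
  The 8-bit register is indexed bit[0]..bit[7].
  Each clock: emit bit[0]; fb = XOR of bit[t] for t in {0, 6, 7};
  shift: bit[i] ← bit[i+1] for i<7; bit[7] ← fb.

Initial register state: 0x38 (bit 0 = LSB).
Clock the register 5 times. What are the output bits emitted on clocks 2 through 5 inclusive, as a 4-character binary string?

0011

reg_0 = 0x38
clock 1: out=0, reg = 0x1C
clock 2: out=0, reg = 0x0E
clock 3: out=0, reg = 0x07
clock 4: out=1, reg = 0x83
clock 5: out=1, reg = 0x41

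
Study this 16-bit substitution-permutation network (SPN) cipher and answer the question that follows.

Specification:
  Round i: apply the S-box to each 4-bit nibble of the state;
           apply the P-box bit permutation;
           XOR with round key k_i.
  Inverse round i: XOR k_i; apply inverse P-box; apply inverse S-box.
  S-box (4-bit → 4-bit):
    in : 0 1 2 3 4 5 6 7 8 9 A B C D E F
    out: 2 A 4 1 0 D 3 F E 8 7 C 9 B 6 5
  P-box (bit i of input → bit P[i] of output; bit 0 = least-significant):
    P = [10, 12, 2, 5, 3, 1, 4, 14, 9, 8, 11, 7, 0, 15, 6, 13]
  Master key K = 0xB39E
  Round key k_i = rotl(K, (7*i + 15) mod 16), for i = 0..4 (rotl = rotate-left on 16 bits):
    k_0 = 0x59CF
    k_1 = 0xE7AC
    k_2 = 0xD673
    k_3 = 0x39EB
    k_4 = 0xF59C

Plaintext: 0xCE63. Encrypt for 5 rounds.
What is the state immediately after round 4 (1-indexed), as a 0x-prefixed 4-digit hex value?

0x5D06

s_0 = plaintext = 0xCE63
s_1 = Round(s_0, k_0) = 0x74C4
s_2 = Round(s_1, k_1) = 0x07E5
s_3 = Round(s_2, k_2) = 0x59C5
s_4 = Round(s_3, k_3) = 0x5D06
s_5 = Round(s_4, k_4) = 0xC25F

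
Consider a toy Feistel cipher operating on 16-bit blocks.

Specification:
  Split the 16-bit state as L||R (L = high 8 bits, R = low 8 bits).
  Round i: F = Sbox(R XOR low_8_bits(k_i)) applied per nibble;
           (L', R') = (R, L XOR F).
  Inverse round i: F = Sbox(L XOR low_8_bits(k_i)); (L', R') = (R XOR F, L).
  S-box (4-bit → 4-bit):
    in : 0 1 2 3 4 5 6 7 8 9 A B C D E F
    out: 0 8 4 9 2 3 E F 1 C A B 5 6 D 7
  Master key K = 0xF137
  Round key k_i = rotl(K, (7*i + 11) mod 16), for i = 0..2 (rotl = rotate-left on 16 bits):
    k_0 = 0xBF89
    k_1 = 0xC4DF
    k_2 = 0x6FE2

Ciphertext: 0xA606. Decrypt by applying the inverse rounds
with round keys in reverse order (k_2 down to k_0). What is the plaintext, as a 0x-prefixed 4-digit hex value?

s_0 = ciphertext = 0xA606
s_1 = InvRound(s_0, k_2) = 0x24A6
s_2 = InvRound(s_1, k_1) = 0xDD24
s_3 = InvRound(s_2, k_0) = 0x16DD

0x16DD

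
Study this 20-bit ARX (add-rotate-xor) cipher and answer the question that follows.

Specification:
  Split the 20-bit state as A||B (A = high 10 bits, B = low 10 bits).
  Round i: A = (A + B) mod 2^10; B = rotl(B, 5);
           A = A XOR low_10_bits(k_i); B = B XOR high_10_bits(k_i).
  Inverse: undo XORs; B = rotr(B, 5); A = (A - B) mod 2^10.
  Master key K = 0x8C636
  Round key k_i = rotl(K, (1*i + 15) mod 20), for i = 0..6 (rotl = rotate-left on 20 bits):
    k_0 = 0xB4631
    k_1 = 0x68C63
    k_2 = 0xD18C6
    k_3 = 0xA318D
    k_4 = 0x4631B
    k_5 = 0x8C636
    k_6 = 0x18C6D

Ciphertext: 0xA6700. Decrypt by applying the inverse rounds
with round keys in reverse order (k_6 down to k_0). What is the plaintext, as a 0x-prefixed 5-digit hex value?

0xA4C81

s_0 = ciphertext = 0xA6700
s_1 = InvRound(s_0, k_6) = 0x9E47B
s_2 = InvRound(s_1, k_5) = 0xBF552
s_3 = InvRound(s_2, k_4) = 0x29142
s_4 = InvRound(s_3, k_3) = 0xD2DDE
s_5 = InvRound(s_4, k_2) = 0x1E714
s_6 = InvRound(s_5, k_1) = 0x496F5
s_7 = InvRound(s_6, k_0) = 0xA4C81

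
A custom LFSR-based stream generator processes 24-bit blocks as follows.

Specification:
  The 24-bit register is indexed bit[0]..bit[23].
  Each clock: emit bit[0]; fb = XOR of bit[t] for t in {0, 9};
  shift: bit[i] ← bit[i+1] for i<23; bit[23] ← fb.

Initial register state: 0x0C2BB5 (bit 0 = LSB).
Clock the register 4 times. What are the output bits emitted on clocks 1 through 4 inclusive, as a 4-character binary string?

1010

reg_0 = 0x0C2BB5
clock 1: out=1, reg = 0x0615DA
clock 2: out=0, reg = 0x030AED
clock 3: out=1, reg = 0x018576
clock 4: out=0, reg = 0x00C2BB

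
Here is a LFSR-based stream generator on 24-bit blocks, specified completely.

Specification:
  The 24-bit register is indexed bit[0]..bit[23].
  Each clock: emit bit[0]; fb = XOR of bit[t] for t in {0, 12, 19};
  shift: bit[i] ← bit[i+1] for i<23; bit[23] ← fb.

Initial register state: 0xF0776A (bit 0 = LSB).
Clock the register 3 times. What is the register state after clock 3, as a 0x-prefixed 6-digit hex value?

reg_0 = 0xF0776A
clock 1: out=0, reg = 0xF83BB5
clock 2: out=1, reg = 0xFC1DDA
clock 3: out=0, reg = 0x7E0EED

0x7E0EED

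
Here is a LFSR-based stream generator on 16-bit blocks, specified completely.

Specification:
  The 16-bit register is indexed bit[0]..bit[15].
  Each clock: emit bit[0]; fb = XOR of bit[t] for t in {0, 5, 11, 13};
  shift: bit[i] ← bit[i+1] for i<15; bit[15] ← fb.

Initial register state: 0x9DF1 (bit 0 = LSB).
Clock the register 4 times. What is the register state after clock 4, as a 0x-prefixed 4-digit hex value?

reg_0 = 0x9DF1
clock 1: out=1, reg = 0xCEF8
clock 2: out=0, reg = 0x677C
clock 3: out=0, reg = 0x33BE
clock 4: out=0, reg = 0x19DF

0x19DF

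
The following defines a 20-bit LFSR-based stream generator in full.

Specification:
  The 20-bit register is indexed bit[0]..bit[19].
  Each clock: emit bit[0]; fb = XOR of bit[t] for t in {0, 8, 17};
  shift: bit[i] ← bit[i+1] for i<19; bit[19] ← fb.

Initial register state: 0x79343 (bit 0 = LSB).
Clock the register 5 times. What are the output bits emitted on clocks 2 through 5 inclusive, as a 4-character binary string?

reg_0 = 0x79343
clock 1: out=1, reg = 0xBC9A1
clock 2: out=1, reg = 0xDE4D0
clock 3: out=0, reg = 0x6F268
clock 4: out=0, reg = 0xB7934
clock 5: out=0, reg = 0x5BC9A

1000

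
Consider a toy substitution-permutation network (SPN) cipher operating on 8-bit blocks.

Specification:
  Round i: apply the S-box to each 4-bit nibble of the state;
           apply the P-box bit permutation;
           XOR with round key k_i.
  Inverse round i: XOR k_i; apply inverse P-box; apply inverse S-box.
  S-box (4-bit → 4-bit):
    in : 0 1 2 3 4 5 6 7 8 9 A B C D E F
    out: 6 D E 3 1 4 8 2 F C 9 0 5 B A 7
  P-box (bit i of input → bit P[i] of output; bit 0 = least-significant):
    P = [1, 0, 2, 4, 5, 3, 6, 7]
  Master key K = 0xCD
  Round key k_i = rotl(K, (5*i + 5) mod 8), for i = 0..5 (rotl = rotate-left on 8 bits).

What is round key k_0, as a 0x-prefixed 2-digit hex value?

K = 0xCD
k_0 = rotl(K, (5*0+5) mod 8) = rotl(K, 5) = 0xB9

0xB9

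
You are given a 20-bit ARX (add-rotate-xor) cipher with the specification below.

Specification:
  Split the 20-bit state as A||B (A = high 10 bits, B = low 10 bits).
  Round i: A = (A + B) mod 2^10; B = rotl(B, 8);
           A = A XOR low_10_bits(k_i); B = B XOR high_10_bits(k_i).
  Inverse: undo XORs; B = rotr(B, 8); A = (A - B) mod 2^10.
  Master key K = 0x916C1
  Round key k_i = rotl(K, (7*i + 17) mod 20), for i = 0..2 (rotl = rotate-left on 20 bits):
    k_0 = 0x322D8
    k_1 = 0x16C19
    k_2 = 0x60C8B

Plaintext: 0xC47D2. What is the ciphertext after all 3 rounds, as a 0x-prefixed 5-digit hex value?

0xF25B6

s_0 = plaintext = 0xC47D2
s_1 = Round(s_0, k_0) = 0x0EE3C
s_2 = Round(s_1, k_1) = 0x9B8D4
s_3 = Round(s_2, k_2) = 0xF25B6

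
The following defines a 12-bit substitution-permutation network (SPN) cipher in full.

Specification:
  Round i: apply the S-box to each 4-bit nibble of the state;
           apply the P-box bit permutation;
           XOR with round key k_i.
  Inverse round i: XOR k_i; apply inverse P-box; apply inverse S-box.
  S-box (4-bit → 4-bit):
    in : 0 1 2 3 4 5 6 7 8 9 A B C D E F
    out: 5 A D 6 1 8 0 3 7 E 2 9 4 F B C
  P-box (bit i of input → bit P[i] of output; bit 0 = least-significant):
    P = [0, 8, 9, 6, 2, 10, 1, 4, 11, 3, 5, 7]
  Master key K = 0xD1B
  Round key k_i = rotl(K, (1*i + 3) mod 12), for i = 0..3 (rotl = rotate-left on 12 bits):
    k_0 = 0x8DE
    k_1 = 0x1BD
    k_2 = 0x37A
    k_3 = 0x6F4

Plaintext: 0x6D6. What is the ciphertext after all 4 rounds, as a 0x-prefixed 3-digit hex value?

s_0 = plaintext = 0x6D6
s_1 = Round(s_0, k_0) = 0xCC8
s_2 = Round(s_1, k_1) = 0x29E
s_3 = Round(s_2, k_2) = 0xE89
s_4 = Round(s_3, k_3) = 0x93A

0x93A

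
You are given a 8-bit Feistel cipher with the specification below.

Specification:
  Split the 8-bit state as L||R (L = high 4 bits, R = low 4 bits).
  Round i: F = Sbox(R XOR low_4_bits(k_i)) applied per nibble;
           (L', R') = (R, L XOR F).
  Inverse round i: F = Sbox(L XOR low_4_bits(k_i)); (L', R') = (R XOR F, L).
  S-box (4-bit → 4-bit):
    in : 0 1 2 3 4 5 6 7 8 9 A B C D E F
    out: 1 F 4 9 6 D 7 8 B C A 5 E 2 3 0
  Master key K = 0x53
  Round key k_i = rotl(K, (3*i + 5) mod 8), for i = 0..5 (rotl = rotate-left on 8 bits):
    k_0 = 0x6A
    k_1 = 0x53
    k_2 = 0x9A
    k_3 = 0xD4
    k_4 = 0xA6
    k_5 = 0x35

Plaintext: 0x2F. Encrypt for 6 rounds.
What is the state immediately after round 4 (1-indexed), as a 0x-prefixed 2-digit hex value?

s_0 = plaintext = 0x2F
s_1 = Round(s_0, k_0) = 0xFF
s_2 = Round(s_1, k_1) = 0xF1
s_3 = Round(s_2, k_2) = 0x1A
s_4 = Round(s_3, k_3) = 0xA2
s_5 = Round(s_4, k_4) = 0x2C
s_6 = Round(s_5, k_5) = 0xCE

0xA2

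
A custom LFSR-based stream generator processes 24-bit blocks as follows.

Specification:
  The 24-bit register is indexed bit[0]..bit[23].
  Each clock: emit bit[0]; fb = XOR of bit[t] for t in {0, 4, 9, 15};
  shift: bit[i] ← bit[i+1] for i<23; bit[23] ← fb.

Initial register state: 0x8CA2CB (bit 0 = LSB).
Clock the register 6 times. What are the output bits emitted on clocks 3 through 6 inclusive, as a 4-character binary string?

reg_0 = 0x8CA2CB
clock 1: out=1, reg = 0xC65165
clock 2: out=1, reg = 0xE328B2
clock 3: out=0, reg = 0xF19459
clock 4: out=1, reg = 0xF8CA2C
clock 5: out=0, reg = 0x7C6516
clock 6: out=0, reg = 0xBE328B

0100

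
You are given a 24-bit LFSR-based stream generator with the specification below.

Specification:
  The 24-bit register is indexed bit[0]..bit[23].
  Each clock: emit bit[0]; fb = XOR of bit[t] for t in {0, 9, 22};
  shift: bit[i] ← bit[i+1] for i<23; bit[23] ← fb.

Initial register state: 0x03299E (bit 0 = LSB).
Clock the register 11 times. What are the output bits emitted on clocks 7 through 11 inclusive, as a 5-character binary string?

reg_0 = 0x03299E
clock 1: out=0, reg = 0x0194CF
clock 2: out=1, reg = 0x80CA67
clock 3: out=1, reg = 0x406533
clock 4: out=1, reg = 0x203299
clock 5: out=1, reg = 0x10194C
clock 6: out=0, reg = 0x080CA6
clock 7: out=0, reg = 0x040653
clock 8: out=1, reg = 0x020329
clock 9: out=1, reg = 0x010194
clock 10: out=0, reg = 0x0080CA
clock 11: out=0, reg = 0x004065

01100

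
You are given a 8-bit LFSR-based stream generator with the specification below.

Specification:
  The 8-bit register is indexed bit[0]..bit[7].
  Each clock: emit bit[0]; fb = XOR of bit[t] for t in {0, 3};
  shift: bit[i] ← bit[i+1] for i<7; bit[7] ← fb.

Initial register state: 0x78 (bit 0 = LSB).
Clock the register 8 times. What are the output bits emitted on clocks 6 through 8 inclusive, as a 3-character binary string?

110

reg_0 = 0x78
clock 1: out=0, reg = 0xBC
clock 2: out=0, reg = 0xDE
clock 3: out=0, reg = 0xEF
clock 4: out=1, reg = 0x77
clock 5: out=1, reg = 0xBB
clock 6: out=1, reg = 0x5D
clock 7: out=1, reg = 0x2E
clock 8: out=0, reg = 0x97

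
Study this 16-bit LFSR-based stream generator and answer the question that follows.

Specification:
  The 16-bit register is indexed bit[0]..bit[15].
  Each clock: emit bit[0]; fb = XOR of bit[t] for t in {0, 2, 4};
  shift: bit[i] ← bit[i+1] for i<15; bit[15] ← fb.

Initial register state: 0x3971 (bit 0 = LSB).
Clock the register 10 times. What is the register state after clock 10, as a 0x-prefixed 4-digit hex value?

0x2E8E

reg_0 = 0x3971
clock 1: out=1, reg = 0x1CB8
clock 2: out=0, reg = 0x8E5C
clock 3: out=0, reg = 0x472E
clock 4: out=0, reg = 0xA397
clock 5: out=1, reg = 0xD1CB
clock 6: out=1, reg = 0xE8E5
clock 7: out=1, reg = 0x7472
clock 8: out=0, reg = 0xBA39
clock 9: out=1, reg = 0x5D1C
clock 10: out=0, reg = 0x2E8E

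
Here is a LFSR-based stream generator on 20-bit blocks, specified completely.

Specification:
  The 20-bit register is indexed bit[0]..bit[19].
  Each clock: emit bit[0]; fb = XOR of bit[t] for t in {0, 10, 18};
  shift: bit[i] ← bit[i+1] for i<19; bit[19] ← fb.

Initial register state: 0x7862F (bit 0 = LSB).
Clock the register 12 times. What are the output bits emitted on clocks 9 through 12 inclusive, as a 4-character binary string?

0110

reg_0 = 0x7862F
clock 1: out=1, reg = 0xBC317
clock 2: out=1, reg = 0xDE18B
clock 3: out=1, reg = 0x6F0C5
clock 4: out=1, reg = 0x37862
clock 5: out=0, reg = 0x1BC31
clock 6: out=1, reg = 0x0DE18
clock 7: out=0, reg = 0x86F0C
clock 8: out=0, reg = 0xC3786
clock 9: out=0, reg = 0x61BC3
clock 10: out=1, reg = 0x30DE1
clock 11: out=1, reg = 0x186F0
clock 12: out=0, reg = 0x8C378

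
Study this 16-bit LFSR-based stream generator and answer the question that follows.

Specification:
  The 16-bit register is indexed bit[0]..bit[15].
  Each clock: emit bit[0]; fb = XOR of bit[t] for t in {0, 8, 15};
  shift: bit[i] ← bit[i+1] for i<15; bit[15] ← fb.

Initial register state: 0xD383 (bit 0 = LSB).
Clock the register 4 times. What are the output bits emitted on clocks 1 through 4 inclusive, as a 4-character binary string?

reg_0 = 0xD383
clock 1: out=1, reg = 0xE9C1
clock 2: out=1, reg = 0xF4E0
clock 3: out=0, reg = 0xFA70
clock 4: out=0, reg = 0xFD38

1100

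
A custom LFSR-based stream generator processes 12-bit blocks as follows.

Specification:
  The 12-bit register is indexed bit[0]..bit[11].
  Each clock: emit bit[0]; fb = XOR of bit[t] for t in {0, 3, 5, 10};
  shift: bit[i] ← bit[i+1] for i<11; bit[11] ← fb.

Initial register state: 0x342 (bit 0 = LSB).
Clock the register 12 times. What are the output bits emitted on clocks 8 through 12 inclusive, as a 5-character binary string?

reg_0 = 0x342
clock 1: out=0, reg = 0x1A1
clock 2: out=1, reg = 0x0D0
clock 3: out=0, reg = 0x068
clock 4: out=0, reg = 0x034
clock 5: out=0, reg = 0x81A
clock 6: out=0, reg = 0xC0D
clock 7: out=1, reg = 0xE06
clock 8: out=0, reg = 0xF03
clock 9: out=1, reg = 0x781
clock 10: out=1, reg = 0x3C0
clock 11: out=0, reg = 0x1E0
clock 12: out=0, reg = 0x8F0

01100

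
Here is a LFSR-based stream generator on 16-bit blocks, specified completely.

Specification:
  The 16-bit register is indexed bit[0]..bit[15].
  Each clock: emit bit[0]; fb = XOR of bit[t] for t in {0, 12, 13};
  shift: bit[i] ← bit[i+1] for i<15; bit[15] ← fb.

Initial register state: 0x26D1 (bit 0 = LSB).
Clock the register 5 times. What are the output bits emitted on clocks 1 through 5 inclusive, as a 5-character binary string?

reg_0 = 0x26D1
clock 1: out=1, reg = 0x1368
clock 2: out=0, reg = 0x89B4
clock 3: out=0, reg = 0x44DA
clock 4: out=0, reg = 0x226D
clock 5: out=1, reg = 0x1136

10001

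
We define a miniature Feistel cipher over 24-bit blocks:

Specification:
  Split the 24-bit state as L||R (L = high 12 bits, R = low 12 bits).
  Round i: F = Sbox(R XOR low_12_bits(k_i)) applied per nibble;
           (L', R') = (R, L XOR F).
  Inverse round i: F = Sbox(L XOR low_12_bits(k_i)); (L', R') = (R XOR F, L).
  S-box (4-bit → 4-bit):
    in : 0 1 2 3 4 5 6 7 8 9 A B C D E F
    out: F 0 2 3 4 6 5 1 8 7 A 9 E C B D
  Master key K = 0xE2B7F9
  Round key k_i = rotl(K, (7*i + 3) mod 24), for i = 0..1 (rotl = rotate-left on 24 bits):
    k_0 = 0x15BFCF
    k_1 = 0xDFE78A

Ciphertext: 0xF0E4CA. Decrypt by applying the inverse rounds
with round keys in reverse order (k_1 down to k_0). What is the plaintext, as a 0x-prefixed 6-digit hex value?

0xC8EC4E

s_0 = ciphertext = 0xF0E4CA
s_1 = InvRound(s_0, k_1) = 0xC4EF0E
s_2 = InvRound(s_1, k_0) = 0xC8EC4E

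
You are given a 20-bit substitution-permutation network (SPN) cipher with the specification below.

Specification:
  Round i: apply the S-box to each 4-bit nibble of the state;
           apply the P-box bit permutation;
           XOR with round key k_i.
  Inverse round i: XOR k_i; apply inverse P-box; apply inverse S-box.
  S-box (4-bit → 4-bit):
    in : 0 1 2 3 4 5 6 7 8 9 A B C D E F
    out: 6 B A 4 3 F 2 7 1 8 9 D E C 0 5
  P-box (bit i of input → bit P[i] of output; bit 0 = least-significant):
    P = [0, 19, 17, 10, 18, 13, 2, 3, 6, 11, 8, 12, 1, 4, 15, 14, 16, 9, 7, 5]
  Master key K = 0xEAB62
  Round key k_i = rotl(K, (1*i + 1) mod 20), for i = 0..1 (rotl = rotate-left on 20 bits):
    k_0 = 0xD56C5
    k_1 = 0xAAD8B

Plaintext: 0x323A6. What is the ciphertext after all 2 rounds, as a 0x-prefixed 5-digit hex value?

s_0 = plaintext = 0x323A6
s_1 = Round(s_0, k_0) = 0x1175D
s_2 = Round(s_1, k_1) = 0xDC2F5

0xDC2F5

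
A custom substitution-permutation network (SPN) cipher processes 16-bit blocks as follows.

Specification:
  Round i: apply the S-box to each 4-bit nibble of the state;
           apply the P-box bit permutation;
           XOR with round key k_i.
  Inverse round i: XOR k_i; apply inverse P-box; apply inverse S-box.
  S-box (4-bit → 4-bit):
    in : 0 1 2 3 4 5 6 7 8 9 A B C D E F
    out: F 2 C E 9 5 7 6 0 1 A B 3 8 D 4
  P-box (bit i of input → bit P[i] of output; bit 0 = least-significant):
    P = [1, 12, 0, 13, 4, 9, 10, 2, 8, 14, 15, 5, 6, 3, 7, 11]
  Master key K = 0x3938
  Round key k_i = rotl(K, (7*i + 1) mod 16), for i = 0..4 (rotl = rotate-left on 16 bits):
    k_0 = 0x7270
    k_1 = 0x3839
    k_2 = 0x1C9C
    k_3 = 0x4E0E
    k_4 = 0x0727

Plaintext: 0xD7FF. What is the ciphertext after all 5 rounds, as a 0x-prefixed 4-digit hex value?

s_0 = plaintext = 0xD7FF
s_1 = Round(s_0, k_0) = 0xBE71
s_2 = Round(s_1, k_1) = 0xA751
s_3 = Round(s_2, k_2) = 0xC084
s_4 = Round(s_3, k_3) = 0xAF64
s_5 = Round(s_4, k_4) = 0xA93D

0xA93D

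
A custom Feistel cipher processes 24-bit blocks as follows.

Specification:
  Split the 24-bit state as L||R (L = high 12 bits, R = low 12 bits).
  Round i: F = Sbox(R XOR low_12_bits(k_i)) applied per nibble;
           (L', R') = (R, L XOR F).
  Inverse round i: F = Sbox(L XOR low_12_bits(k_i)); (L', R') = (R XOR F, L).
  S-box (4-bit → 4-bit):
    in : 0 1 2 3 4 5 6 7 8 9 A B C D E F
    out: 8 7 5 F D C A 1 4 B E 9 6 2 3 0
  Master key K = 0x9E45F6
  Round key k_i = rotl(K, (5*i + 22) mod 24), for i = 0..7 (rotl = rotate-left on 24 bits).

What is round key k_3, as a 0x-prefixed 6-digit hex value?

0xBED3C8

K = 0x9E45F6
k_0 = rotl(K, (5*0+22) mod 24) = rotl(K, 22) = 0xA7917D
k_1 = rotl(K, (5*1+22) mod 24) = rotl(K, 3) = 0xF22FB4
k_2 = rotl(K, (5*2+22) mod 24) = rotl(K, 8) = 0x45F69E
k_3 = rotl(K, (5*3+22) mod 24) = rotl(K, 13) = 0xBED3C8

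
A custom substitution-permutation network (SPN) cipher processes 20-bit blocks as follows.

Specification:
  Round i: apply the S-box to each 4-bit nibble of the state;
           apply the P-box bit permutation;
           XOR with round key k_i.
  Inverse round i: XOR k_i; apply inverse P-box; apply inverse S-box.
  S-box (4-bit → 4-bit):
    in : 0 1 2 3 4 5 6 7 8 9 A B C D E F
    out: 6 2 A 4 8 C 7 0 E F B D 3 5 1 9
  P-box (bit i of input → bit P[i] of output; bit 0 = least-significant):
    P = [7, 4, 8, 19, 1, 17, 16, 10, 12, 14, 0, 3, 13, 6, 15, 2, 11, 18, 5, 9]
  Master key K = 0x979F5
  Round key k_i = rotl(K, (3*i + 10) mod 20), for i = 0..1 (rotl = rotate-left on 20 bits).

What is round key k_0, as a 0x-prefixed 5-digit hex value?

0x7D65E

K = 0x979F5
k_0 = rotl(K, (3*0+10) mod 20) = rotl(K, 10) = 0x7D65E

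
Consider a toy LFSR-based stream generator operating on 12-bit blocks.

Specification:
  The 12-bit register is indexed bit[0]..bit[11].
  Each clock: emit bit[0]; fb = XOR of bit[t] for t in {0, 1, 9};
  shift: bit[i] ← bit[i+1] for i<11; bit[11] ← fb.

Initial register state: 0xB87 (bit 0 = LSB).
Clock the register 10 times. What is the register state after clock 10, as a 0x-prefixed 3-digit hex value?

0x826

reg_0 = 0xB87
clock 1: out=1, reg = 0xDC3
clock 2: out=1, reg = 0x6E1
clock 3: out=1, reg = 0x370
clock 4: out=0, reg = 0x9B8
clock 5: out=0, reg = 0x4DC
clock 6: out=0, reg = 0x26E
clock 7: out=0, reg = 0x137
clock 8: out=1, reg = 0x09B
clock 9: out=1, reg = 0x04D
clock 10: out=1, reg = 0x826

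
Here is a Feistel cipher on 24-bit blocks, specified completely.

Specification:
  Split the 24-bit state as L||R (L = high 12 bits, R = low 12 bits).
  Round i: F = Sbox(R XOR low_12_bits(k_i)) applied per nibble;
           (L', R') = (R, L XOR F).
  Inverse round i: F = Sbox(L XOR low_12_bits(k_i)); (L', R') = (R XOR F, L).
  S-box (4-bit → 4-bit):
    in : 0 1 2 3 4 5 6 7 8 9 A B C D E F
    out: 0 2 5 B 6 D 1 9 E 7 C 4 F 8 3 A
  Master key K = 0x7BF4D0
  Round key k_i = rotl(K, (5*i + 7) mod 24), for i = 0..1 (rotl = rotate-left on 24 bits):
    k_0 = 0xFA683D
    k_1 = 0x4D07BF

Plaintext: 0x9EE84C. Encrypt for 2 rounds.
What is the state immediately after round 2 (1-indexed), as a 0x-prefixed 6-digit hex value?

s_0 = plaintext = 0x9EE84C
s_1 = Round(s_0, k_0) = 0x84C97C
s_2 = Round(s_1, k_1) = 0x97CBB7

0x97CBB7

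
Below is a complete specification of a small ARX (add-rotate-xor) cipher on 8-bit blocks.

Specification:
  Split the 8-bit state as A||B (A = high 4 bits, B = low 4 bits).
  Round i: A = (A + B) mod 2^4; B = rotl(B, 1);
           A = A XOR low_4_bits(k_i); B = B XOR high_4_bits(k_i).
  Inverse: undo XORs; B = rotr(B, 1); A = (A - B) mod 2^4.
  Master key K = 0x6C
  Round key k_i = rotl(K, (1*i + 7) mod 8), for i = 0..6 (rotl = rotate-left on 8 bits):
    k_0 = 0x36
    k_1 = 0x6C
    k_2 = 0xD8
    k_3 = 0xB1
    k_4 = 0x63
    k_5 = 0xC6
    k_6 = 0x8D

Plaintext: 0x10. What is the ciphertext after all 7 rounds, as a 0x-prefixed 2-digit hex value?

0x48

s_0 = plaintext = 0x10
s_1 = Round(s_0, k_0) = 0x73
s_2 = Round(s_1, k_1) = 0x60
s_3 = Round(s_2, k_2) = 0xED
s_4 = Round(s_3, k_3) = 0xA0
s_5 = Round(s_4, k_4) = 0x96
s_6 = Round(s_5, k_5) = 0x90
s_7 = Round(s_6, k_6) = 0x48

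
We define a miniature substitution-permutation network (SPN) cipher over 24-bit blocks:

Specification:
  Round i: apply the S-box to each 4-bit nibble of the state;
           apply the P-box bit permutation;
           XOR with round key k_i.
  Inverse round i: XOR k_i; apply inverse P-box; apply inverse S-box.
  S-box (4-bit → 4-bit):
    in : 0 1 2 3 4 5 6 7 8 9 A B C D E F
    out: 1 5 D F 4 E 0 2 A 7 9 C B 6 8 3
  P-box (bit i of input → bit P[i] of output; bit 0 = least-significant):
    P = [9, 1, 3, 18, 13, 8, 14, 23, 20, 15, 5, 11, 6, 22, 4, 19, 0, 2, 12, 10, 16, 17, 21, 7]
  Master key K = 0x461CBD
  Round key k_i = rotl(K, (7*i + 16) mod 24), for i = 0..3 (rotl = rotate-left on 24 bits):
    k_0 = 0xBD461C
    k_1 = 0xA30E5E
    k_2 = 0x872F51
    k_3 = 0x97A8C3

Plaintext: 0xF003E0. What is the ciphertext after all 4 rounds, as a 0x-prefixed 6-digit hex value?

0xC8B1A5

s_0 = plaintext = 0xF003E0
s_1 = Round(s_0, k_0) = 0x2ECC7D
s_2 = Round(s_1, k_1) = 0xDA8394
s_3 = Round(s_2, k_2) = 0xFDC278
s_4 = Round(s_3, k_3) = 0xC8B1A5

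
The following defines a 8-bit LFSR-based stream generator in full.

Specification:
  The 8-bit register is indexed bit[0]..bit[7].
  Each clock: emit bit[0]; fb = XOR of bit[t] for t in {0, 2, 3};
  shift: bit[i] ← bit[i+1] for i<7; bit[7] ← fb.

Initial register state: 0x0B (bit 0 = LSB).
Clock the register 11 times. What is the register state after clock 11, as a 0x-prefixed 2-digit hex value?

0x61

reg_0 = 0x0B
clock 1: out=1, reg = 0x05
clock 2: out=1, reg = 0x02
clock 3: out=0, reg = 0x01
clock 4: out=1, reg = 0x80
clock 5: out=0, reg = 0x40
clock 6: out=0, reg = 0x20
clock 7: out=0, reg = 0x10
clock 8: out=0, reg = 0x08
clock 9: out=0, reg = 0x84
clock 10: out=0, reg = 0xC2
clock 11: out=0, reg = 0x61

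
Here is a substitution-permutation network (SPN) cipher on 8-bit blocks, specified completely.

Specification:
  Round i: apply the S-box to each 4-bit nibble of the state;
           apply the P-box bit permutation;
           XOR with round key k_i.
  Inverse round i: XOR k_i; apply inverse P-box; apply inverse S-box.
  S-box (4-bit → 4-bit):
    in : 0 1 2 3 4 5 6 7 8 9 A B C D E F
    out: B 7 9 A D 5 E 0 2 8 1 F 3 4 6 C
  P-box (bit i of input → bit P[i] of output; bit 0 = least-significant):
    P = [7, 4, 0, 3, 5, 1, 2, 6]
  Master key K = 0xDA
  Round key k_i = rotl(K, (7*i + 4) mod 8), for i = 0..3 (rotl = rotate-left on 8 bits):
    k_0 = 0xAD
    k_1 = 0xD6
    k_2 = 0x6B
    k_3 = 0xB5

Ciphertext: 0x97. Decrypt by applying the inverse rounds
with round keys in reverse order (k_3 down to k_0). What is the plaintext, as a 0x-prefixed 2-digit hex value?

s_0 = ciphertext = 0x97
s_1 = InvRound(s_0, k_3) = 0xC7
s_2 = InvRound(s_1, k_2) = 0x52
s_3 = InvRound(s_2, k_1) = 0xDA
s_4 = InvRound(s_3, k_0) = 0xBE

0xBE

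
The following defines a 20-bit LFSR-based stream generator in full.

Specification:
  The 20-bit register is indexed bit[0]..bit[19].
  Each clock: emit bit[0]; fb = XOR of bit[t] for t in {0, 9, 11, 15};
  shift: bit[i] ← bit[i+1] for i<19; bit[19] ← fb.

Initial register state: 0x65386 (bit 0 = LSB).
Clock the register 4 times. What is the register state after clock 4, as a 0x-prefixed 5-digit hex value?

0x96538

reg_0 = 0x65386
clock 1: out=0, reg = 0xB29C3
clock 2: out=1, reg = 0x594E1
clock 3: out=1, reg = 0x2CA70
clock 4: out=0, reg = 0x96538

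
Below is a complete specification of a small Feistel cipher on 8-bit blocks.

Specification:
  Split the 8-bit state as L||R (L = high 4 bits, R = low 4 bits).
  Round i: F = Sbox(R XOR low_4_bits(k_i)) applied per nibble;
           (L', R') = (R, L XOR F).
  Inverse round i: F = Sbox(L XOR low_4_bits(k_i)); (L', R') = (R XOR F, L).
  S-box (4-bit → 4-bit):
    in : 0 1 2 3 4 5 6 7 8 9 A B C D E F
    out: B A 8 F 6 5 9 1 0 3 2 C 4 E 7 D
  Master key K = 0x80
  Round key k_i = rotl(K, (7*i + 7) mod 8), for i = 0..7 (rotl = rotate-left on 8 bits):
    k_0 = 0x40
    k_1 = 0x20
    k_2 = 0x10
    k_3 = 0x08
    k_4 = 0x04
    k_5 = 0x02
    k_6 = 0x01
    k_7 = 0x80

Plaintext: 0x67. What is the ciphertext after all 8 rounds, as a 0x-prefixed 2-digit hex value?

0x75

s_0 = plaintext = 0x67
s_1 = Round(s_0, k_0) = 0x77
s_2 = Round(s_1, k_1) = 0x76
s_3 = Round(s_2, k_2) = 0x6E
s_4 = Round(s_3, k_3) = 0xEF
s_5 = Round(s_4, k_4) = 0xF2
s_6 = Round(s_5, k_5) = 0x24
s_7 = Round(s_6, k_6) = 0x47
s_8 = Round(s_7, k_7) = 0x75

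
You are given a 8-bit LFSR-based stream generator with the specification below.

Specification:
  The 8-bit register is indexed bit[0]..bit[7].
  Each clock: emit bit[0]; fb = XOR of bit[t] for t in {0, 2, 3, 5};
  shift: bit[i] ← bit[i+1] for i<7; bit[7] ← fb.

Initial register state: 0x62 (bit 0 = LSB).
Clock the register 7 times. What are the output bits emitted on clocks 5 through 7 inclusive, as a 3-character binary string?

011

reg_0 = 0x62
clock 1: out=0, reg = 0xB1
clock 2: out=1, reg = 0x58
clock 3: out=0, reg = 0xAC
clock 4: out=0, reg = 0xD6
clock 5: out=0, reg = 0xEB
clock 6: out=1, reg = 0xF5
clock 7: out=1, reg = 0xFA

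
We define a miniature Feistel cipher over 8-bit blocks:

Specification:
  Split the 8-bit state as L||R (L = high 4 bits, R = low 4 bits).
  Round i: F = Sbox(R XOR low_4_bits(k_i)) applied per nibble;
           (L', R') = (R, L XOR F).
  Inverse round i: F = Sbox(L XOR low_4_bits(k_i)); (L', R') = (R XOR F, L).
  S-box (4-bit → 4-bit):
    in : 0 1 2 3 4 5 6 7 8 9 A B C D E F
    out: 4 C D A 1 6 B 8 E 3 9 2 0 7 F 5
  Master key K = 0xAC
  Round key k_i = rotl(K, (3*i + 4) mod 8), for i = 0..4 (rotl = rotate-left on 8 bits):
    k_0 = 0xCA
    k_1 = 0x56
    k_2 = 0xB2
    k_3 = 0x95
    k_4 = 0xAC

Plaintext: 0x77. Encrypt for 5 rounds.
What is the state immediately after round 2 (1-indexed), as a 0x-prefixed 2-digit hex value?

0x0C

s_0 = plaintext = 0x77
s_1 = Round(s_0, k_0) = 0x70
s_2 = Round(s_1, k_1) = 0x0C
s_3 = Round(s_2, k_2) = 0xCF
s_4 = Round(s_3, k_3) = 0xF5
s_5 = Round(s_4, k_4) = 0x5C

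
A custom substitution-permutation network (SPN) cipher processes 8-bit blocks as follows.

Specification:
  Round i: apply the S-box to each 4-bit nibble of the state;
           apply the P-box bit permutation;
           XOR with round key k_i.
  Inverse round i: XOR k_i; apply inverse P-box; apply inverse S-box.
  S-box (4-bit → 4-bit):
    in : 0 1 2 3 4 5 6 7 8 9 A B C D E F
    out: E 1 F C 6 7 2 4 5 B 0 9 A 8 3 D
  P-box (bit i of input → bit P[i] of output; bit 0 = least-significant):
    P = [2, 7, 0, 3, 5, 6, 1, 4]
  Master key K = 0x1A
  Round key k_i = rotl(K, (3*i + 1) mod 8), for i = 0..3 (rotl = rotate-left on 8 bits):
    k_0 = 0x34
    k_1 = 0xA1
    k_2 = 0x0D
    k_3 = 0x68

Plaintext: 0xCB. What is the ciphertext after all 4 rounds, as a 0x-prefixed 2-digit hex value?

0x80

s_0 = plaintext = 0xCB
s_1 = Round(s_0, k_0) = 0x68
s_2 = Round(s_1, k_1) = 0xE4
s_3 = Round(s_2, k_2) = 0xEC
s_4 = Round(s_3, k_3) = 0x80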